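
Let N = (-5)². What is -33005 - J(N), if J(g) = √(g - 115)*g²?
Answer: -33005 - 1875*I*√10 ≈ -33005.0 - 5929.3*I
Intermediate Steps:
N = 25
J(g) = g²*√(-115 + g) (J(g) = √(-115 + g)*g² = g²*√(-115 + g))
-33005 - J(N) = -33005 - 25²*√(-115 + 25) = -33005 - 625*√(-90) = -33005 - 625*3*I*√10 = -33005 - 1875*I*√10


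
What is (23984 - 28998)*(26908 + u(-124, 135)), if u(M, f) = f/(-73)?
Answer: -9848243086/73 ≈ -1.3491e+8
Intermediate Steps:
u(M, f) = -f/73 (u(M, f) = f*(-1/73) = -f/73)
(23984 - 28998)*(26908 + u(-124, 135)) = (23984 - 28998)*(26908 - 1/73*135) = -5014*(26908 - 135/73) = -5014*1964149/73 = -9848243086/73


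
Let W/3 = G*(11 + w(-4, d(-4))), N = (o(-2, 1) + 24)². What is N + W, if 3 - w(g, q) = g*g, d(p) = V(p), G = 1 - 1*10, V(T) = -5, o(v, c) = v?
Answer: 538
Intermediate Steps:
N = 484 (N = (-2 + 24)² = 22² = 484)
G = -9 (G = 1 - 10 = -9)
d(p) = -5
w(g, q) = 3 - g² (w(g, q) = 3 - g*g = 3 - g²)
W = 54 (W = 3*(-9*(11 + (3 - 1*(-4)²))) = 3*(-9*(11 + (3 - 1*16))) = 3*(-9*(11 + (3 - 16))) = 3*(-9*(11 - 13)) = 3*(-9*(-2)) = 3*18 = 54)
N + W = 484 + 54 = 538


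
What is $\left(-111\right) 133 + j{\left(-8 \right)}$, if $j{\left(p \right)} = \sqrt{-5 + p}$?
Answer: $-14763 + i \sqrt{13} \approx -14763.0 + 3.6056 i$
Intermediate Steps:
$\left(-111\right) 133 + j{\left(-8 \right)} = \left(-111\right) 133 + \sqrt{-5 - 8} = -14763 + \sqrt{-13} = -14763 + i \sqrt{13}$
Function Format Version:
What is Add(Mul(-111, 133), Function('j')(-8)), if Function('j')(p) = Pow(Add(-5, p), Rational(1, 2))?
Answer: Add(-14763, Mul(I, Pow(13, Rational(1, 2)))) ≈ Add(-14763., Mul(3.6056, I))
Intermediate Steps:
Add(Mul(-111, 133), Function('j')(-8)) = Add(Mul(-111, 133), Pow(Add(-5, -8), Rational(1, 2))) = Add(-14763, Pow(-13, Rational(1, 2))) = Add(-14763, Mul(I, Pow(13, Rational(1, 2))))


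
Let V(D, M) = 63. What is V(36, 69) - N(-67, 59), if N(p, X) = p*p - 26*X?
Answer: -2892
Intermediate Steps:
N(p, X) = p**2 - 26*X
V(36, 69) - N(-67, 59) = 63 - ((-67)**2 - 26*59) = 63 - (4489 - 1534) = 63 - 1*2955 = 63 - 2955 = -2892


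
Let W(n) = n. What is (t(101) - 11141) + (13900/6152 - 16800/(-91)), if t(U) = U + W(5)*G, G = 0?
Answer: -216997385/19994 ≈ -10853.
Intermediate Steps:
t(U) = U (t(U) = U + 5*0 = U + 0 = U)
(t(101) - 11141) + (13900/6152 - 16800/(-91)) = (101 - 11141) + (13900/6152 - 16800/(-91)) = -11040 + (13900*(1/6152) - 16800*(-1/91)) = -11040 + (3475/1538 + 2400/13) = -11040 + 3736375/19994 = -216997385/19994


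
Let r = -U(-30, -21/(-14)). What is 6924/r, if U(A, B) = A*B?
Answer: 2308/15 ≈ 153.87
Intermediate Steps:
r = 45 (r = -(-30)*(-21/(-14)) = -(-30)*(-21*(-1/14)) = -(-30)*3/2 = -1*(-45) = 45)
6924/r = 6924/45 = 6924*(1/45) = 2308/15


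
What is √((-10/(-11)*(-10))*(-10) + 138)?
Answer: √27698/11 ≈ 15.130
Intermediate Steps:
√((-10/(-11)*(-10))*(-10) + 138) = √((-10*(-1/11)*(-10))*(-10) + 138) = √(((10/11)*(-10))*(-10) + 138) = √(-100/11*(-10) + 138) = √(1000/11 + 138) = √(2518/11) = √27698/11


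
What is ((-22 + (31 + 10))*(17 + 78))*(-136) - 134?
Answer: -245614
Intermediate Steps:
((-22 + (31 + 10))*(17 + 78))*(-136) - 134 = ((-22 + 41)*95)*(-136) - 134 = (19*95)*(-136) - 134 = 1805*(-136) - 134 = -245480 - 134 = -245614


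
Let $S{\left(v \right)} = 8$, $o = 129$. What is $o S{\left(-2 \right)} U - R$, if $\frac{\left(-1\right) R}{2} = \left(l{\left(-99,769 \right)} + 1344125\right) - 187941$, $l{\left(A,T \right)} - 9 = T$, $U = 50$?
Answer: $2365524$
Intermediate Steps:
$l{\left(A,T \right)} = 9 + T$
$R = -2313924$ ($R = - 2 \left(\left(\left(9 + 769\right) + 1344125\right) - 187941\right) = - 2 \left(\left(778 + 1344125\right) - 187941\right) = - 2 \left(1344903 - 187941\right) = \left(-2\right) 1156962 = -2313924$)
$o S{\left(-2 \right)} U - R = 129 \cdot 8 \cdot 50 - -2313924 = 1032 \cdot 50 + 2313924 = 51600 + 2313924 = 2365524$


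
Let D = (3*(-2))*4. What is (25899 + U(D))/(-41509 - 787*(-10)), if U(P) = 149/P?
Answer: -621427/807336 ≈ -0.76973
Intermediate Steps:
D = -24 (D = -6*4 = -24)
(25899 + U(D))/(-41509 - 787*(-10)) = (25899 + 149/(-24))/(-41509 - 787*(-10)) = (25899 + 149*(-1/24))/(-41509 + 7870) = (25899 - 149/24)/(-33639) = (621427/24)*(-1/33639) = -621427/807336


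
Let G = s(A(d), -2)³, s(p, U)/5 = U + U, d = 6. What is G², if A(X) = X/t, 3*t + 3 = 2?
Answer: 64000000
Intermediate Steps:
t = -⅓ (t = -1 + (⅓)*2 = -1 + ⅔ = -⅓ ≈ -0.33333)
A(X) = -3*X (A(X) = X/(-⅓) = X*(-3) = -3*X)
s(p, U) = 10*U (s(p, U) = 5*(U + U) = 5*(2*U) = 10*U)
G = -8000 (G = (10*(-2))³ = (-20)³ = -8000)
G² = (-8000)² = 64000000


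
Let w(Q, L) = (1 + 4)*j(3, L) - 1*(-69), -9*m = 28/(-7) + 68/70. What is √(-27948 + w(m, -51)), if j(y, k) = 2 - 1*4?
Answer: 167*I ≈ 167.0*I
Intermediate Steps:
j(y, k) = -2 (j(y, k) = 2 - 4 = -2)
m = 106/315 (m = -(28/(-7) + 68/70)/9 = -(28*(-⅐) + 68*(1/70))/9 = -(-4 + 34/35)/9 = -⅑*(-106/35) = 106/315 ≈ 0.33651)
w(Q, L) = 59 (w(Q, L) = (1 + 4)*(-2) - 1*(-69) = 5*(-2) + 69 = -10 + 69 = 59)
√(-27948 + w(m, -51)) = √(-27948 + 59) = √(-27889) = 167*I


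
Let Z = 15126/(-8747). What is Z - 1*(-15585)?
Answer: 136306869/8747 ≈ 15583.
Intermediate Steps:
Z = -15126/8747 (Z = 15126*(-1/8747) = -15126/8747 ≈ -1.7293)
Z - 1*(-15585) = -15126/8747 - 1*(-15585) = -15126/8747 + 15585 = 136306869/8747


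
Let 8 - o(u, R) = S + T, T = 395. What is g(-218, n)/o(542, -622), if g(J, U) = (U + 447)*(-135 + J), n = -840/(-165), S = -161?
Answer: 1755469/2486 ≈ 706.14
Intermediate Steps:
o(u, R) = -226 (o(u, R) = 8 - (-161 + 395) = 8 - 1*234 = 8 - 234 = -226)
n = 56/11 (n = -840*(-1/165) = 56/11 ≈ 5.0909)
g(J, U) = (-135 + J)*(447 + U) (g(J, U) = (447 + U)*(-135 + J) = (-135 + J)*(447 + U))
g(-218, n)/o(542, -622) = (-60345 - 135*56/11 + 447*(-218) - 218*56/11)/(-226) = (-60345 - 7560/11 - 97446 - 12208/11)*(-1/226) = -1755469/11*(-1/226) = 1755469/2486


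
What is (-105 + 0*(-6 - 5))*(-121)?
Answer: 12705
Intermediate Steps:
(-105 + 0*(-6 - 5))*(-121) = (-105 + 0*(-11))*(-121) = (-105 + 0)*(-121) = -105*(-121) = 12705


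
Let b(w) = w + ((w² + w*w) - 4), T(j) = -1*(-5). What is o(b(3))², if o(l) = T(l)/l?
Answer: 25/289 ≈ 0.086505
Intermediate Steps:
T(j) = 5
b(w) = -4 + w + 2*w² (b(w) = w + ((w² + w²) - 4) = w + (2*w² - 4) = w + (-4 + 2*w²) = -4 + w + 2*w²)
o(l) = 5/l
o(b(3))² = (5/(-4 + 3 + 2*3²))² = (5/(-4 + 3 + 2*9))² = (5/(-4 + 3 + 18))² = (5/17)² = 25/289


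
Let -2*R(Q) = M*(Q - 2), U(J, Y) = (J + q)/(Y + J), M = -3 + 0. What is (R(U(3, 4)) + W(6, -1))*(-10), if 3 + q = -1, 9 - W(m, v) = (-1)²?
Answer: -335/7 ≈ -47.857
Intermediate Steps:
W(m, v) = 8 (W(m, v) = 9 - 1*(-1)² = 9 - 1*1 = 9 - 1 = 8)
M = -3
q = -4 (q = -3 - 1 = -4)
U(J, Y) = (-4 + J)/(J + Y) (U(J, Y) = (J - 4)/(Y + J) = (-4 + J)/(J + Y))
R(Q) = -3 + 3*Q/2 (R(Q) = -(-3)*(Q - 2)/2 = -(-3)*(-2 + Q)/2 = -(6 - 3*Q)/2 = -3 + 3*Q/2)
(R(U(3, 4)) + W(6, -1))*(-10) = ((-3 + 3*((-4 + 3)/(3 + 4))/2) + 8)*(-10) = ((-3 + 3*(-1/7)/2) + 8)*(-10) = ((-3 + 3*((⅐)*(-1))/2) + 8)*(-10) = ((-3 + (3/2)*(-⅐)) + 8)*(-10) = ((-3 - 3/14) + 8)*(-10) = (-45/14 + 8)*(-10) = (67/14)*(-10) = -335/7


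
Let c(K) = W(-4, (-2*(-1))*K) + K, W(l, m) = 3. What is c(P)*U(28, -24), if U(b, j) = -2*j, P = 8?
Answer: 528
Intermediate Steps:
c(K) = 3 + K
c(P)*U(28, -24) = (3 + 8)*(-2*(-24)) = 11*48 = 528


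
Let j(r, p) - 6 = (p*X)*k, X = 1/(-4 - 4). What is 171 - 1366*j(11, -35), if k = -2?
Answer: 7855/2 ≈ 3927.5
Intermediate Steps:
X = -⅛ (X = 1/(-8) = -⅛ ≈ -0.12500)
j(r, p) = 6 + p/4 (j(r, p) = 6 + (p*(-⅛))*(-2) = 6 - p/8*(-2) = 6 + p/4)
171 - 1366*j(11, -35) = 171 - 1366*(6 + (¼)*(-35)) = 171 - 1366*(6 - 35/4) = 171 - 1366*(-11/4) = 171 + 7513/2 = 7855/2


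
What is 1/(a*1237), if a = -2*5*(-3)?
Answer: 1/37110 ≈ 2.6947e-5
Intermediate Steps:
a = 30 (a = -10*(-3) = 30)
1/(a*1237) = 1/(30*1237) = 1/37110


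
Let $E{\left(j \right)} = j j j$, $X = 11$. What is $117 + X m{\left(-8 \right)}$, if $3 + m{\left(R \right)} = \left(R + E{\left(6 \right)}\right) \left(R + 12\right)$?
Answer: $9236$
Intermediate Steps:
$E{\left(j \right)} = j^{3}$ ($E{\left(j \right)} = j^{2} j = j^{3}$)
$m{\left(R \right)} = -3 + \left(12 + R\right) \left(216 + R\right)$ ($m{\left(R \right)} = -3 + \left(R + 6^{3}\right) \left(R + 12\right) = -3 + \left(R + 216\right) \left(12 + R\right) = -3 + \left(216 + R\right) \left(12 + R\right) = -3 + \left(12 + R\right) \left(216 + R\right)$)
$117 + X m{\left(-8 \right)} = 117 + 11 \left(2589 + \left(-8\right)^{2} + 228 \left(-8\right)\right) = 117 + 11 \left(2589 + 64 - 1824\right) = 117 + 11 \cdot 829 = 117 + 9119 = 9236$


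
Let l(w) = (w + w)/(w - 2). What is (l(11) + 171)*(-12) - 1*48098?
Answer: -150538/3 ≈ -50179.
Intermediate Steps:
l(w) = 2*w/(-2 + w) (l(w) = (2*w)/(-2 + w) = 2*w/(-2 + w))
(l(11) + 171)*(-12) - 1*48098 = (2*11/(-2 + 11) + 171)*(-12) - 1*48098 = (2*11/9 + 171)*(-12) - 48098 = (2*11*(⅑) + 171)*(-12) - 48098 = (22/9 + 171)*(-12) - 48098 = (1561/9)*(-12) - 48098 = -6244/3 - 48098 = -150538/3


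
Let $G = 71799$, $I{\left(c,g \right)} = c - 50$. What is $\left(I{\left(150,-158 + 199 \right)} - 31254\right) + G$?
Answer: $40645$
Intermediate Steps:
$I{\left(c,g \right)} = -50 + c$ ($I{\left(c,g \right)} = c - 50 = -50 + c$)
$\left(I{\left(150,-158 + 199 \right)} - 31254\right) + G = \left(\left(-50 + 150\right) - 31254\right) + 71799 = \left(100 - 31254\right) + 71799 = -31154 + 71799 = 40645$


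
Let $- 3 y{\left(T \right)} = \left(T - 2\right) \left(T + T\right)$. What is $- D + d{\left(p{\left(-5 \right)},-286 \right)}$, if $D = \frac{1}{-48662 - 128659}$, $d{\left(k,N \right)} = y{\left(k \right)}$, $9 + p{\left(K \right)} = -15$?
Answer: $- \frac{73765535}{177321} \approx -416.0$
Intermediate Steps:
$p{\left(K \right)} = -24$ ($p{\left(K \right)} = -9 - 15 = -24$)
$y{\left(T \right)} = - \frac{2 T \left(-2 + T\right)}{3}$ ($y{\left(T \right)} = - \frac{\left(T - 2\right) \left(T + T\right)}{3} = - \frac{\left(-2 + T\right) 2 T}{3} = - \frac{2 T \left(-2 + T\right)}{3}$)
$d{\left(k,N \right)} = \frac{2 k \left(2 - k\right)}{3}$
$D = - \frac{1}{177321}$ ($D = \frac{1}{-177321} = - \frac{1}{177321} \approx -5.6395 \cdot 10^{-6}$)
$- D + d{\left(p{\left(-5 \right)},-286 \right)} = \left(-1\right) \left(- \frac{1}{177321}\right) + \frac{2}{3} \left(-24\right) \left(2 - -24\right) = \frac{1}{177321} + \frac{2}{3} \left(-24\right) \left(2 + 24\right) = \frac{1}{177321} + \frac{2}{3} \left(-24\right) 26 = \frac{1}{177321} - 416 = - \frac{73765535}{177321}$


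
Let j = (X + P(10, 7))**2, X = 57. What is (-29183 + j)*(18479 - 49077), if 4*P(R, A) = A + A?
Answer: 1561890209/2 ≈ 7.8095e+8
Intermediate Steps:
P(R, A) = A/2 (P(R, A) = (A + A)/4 = (2*A)/4 = A/2)
j = 14641/4 (j = (57 + (1/2)*7)**2 = (57 + 7/2)**2 = (121/2)**2 = 14641/4 ≈ 3660.3)
(-29183 + j)*(18479 - 49077) = (-29183 + 14641/4)*(18479 - 49077) = -102091/4*(-30598) = 1561890209/2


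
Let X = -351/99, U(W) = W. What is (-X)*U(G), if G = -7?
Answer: -273/11 ≈ -24.818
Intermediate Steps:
X = -39/11 (X = -351*1/99 = -39/11 ≈ -3.5455)
(-X)*U(G) = -1*(-39/11)*(-7) = (39/11)*(-7) = -273/11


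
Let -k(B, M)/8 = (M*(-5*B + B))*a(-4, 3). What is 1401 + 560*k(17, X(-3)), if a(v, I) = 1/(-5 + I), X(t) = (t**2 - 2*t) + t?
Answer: -1826439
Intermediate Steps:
X(t) = t**2 - t
k(B, M) = -16*B*M (k(B, M) = -8*M*(-5*B + B)/(-5 + 3) = -8*M*(-4*B)/(-2) = -8*(-4*B*M)*(-1)/2 = -16*B*M)
1401 + 560*k(17, X(-3)) = 1401 + 560*(-16*17*(-3*(-1 - 3))) = 1401 + 560*(-16*17*(-3*(-4))) = 1401 + 560*(-16*17*12) = 1401 + 560*(-3264) = 1401 - 1827840 = -1826439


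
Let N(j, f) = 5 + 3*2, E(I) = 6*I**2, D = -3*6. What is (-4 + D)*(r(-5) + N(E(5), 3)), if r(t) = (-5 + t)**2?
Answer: -2442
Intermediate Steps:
D = -18
N(j, f) = 11 (N(j, f) = 5 + 6 = 11)
(-4 + D)*(r(-5) + N(E(5), 3)) = (-4 - 18)*((-5 - 5)**2 + 11) = -22*((-10)**2 + 11) = -22*(100 + 11) = -22*111 = -2442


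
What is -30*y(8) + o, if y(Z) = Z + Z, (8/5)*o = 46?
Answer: -1805/4 ≈ -451.25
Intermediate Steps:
o = 115/4 (o = (5/8)*46 = 115/4 ≈ 28.750)
y(Z) = 2*Z
-30*y(8) + o = -60*8 + 115/4 = -30*16 + 115/4 = -480 + 115/4 = -1805/4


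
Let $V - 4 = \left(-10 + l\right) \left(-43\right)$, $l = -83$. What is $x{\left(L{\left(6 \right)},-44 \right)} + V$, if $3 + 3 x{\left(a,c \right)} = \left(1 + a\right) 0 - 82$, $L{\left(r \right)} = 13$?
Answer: $\frac{11924}{3} \approx 3974.7$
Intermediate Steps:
$V = 4003$ ($V = 4 + \left(-10 - 83\right) \left(-43\right) = 4 - -3999 = 4 + 3999 = 4003$)
$x{\left(a,c \right)} = - \frac{85}{3}$ ($x{\left(a,c \right)} = -1 + \frac{\left(1 + a\right) 0 - 82}{3} = -1 + \frac{0 - 82}{3} = -1 + \frac{1}{3} \left(-82\right) = -1 - \frac{82}{3} = - \frac{85}{3}$)
$x{\left(L{\left(6 \right)},-44 \right)} + V = - \frac{85}{3} + 4003 = \frac{11924}{3}$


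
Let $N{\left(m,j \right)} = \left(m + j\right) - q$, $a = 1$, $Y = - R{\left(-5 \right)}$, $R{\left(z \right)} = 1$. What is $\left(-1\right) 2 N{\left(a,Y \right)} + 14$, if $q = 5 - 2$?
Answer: $20$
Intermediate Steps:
$q = 3$
$Y = -1$ ($Y = \left(-1\right) 1 = -1$)
$N{\left(m,j \right)} = -3 + j + m$ ($N{\left(m,j \right)} = \left(m + j\right) - 3 = \left(j + m\right) - 3 = -3 + j + m$)
$\left(-1\right) 2 N{\left(a,Y \right)} + 14 = \left(-1\right) 2 \left(-3 - 1 + 1\right) + 14 = \left(-2\right) \left(-3\right) + 14 = 6 + 14 = 20$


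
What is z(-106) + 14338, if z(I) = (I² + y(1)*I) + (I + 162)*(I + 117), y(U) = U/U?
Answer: 26084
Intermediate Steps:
y(U) = 1
z(I) = I + I² + (117 + I)*(162 + I) (z(I) = (I² + 1*I) + (I + 162)*(I + 117) = (I² + I) + (162 + I)*(117 + I) = (I + I²) + (117 + I)*(162 + I) = I + I² + (117 + I)*(162 + I))
z(-106) + 14338 = (18954 + 2*(-106)² + 280*(-106)) + 14338 = (18954 + 2*11236 - 29680) + 14338 = (18954 + 22472 - 29680) + 14338 = 11746 + 14338 = 26084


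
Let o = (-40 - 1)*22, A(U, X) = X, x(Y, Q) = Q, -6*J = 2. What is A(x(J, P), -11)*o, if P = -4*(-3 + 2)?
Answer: 9922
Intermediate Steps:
J = -⅓ (J = -⅙*2 = -⅓ ≈ -0.33333)
P = 4 (P = -4*(-1) = 4)
o = -902 (o = -41*22 = -902)
A(x(J, P), -11)*o = -11*(-902) = 9922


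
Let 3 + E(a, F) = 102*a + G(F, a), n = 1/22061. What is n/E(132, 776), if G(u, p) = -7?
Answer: 1/296808694 ≈ 3.3692e-9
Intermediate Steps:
n = 1/22061 ≈ 4.5329e-5
E(a, F) = -10 + 102*a (E(a, F) = -3 + (102*a - 7) = -3 + (-7 + 102*a) = -10 + 102*a)
n/E(132, 776) = 1/(22061*(-10 + 102*132)) = 1/(22061*(-10 + 13464)) = (1/22061)/13454 = (1/22061)*(1/13454) = 1/296808694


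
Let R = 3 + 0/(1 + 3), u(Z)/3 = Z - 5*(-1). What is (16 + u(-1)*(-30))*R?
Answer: -1032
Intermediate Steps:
u(Z) = 15 + 3*Z (u(Z) = 3*(Z - 5*(-1)) = 3*(Z + 5) = 3*(5 + Z) = 15 + 3*Z)
R = 3 (R = 3 + 0/4 = 3 + (¼)*0 = 3 + 0 = 3)
(16 + u(-1)*(-30))*R = (16 + (15 + 3*(-1))*(-30))*3 = (16 + (15 - 3)*(-30))*3 = (16 + 12*(-30))*3 = (16 - 360)*3 = -344*3 = -1032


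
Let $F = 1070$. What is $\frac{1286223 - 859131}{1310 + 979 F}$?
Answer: $\frac{106773}{262210} \approx 0.4072$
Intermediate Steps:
$\frac{1286223 - 859131}{1310 + 979 F} = \frac{1286223 - 859131}{1310 + 979 \cdot 1070} = \frac{1286223 - 859131}{1310 + 1047530} = \frac{427092}{1048840} = 427092 \cdot \frac{1}{1048840} = \frac{106773}{262210}$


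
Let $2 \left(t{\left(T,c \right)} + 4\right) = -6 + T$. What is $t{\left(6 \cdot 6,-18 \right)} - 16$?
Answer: $-5$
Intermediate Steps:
$t{\left(T,c \right)} = -7 + \frac{T}{2}$ ($t{\left(T,c \right)} = -4 + \frac{-6 + T}{2} = -4 + \left(-3 + \frac{T}{2}\right) = -7 + \frac{T}{2}$)
$t{\left(6 \cdot 6,-18 \right)} - 16 = \left(-7 + \frac{6 \cdot 6}{2}\right) - 16 = \left(-7 + \frac{1}{2} \cdot 36\right) - 16 = \left(-7 + 18\right) - 16 = 11 - 16 = -5$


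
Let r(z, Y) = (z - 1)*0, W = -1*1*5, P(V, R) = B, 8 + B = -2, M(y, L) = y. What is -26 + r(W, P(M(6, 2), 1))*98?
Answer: -26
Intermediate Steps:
B = -10 (B = -8 - 2 = -10)
P(V, R) = -10
W = -5 (W = -1*5 = -5)
r(z, Y) = 0 (r(z, Y) = (-1 + z)*0 = 0)
-26 + r(W, P(M(6, 2), 1))*98 = -26 + 0*98 = -26 + 0 = -26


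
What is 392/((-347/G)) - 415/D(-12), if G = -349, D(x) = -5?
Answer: 165609/347 ≈ 477.26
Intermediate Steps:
392/((-347/G)) - 415/D(-12) = 392/((-347/(-349))) - 415/(-5) = 392/((-347*(-1/349))) - 415*(-⅕) = 392/(347/349) + 83 = 392*(349/347) + 83 = 136808/347 + 83 = 165609/347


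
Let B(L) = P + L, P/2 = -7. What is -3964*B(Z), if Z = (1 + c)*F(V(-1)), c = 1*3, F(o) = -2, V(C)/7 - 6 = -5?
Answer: 87208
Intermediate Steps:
P = -14 (P = 2*(-7) = -14)
V(C) = 7 (V(C) = 42 + 7*(-5) = 42 - 35 = 7)
c = 3
Z = -8 (Z = (1 + 3)*(-2) = 4*(-2) = -8)
B(L) = -14 + L
-3964*B(Z) = -3964*(-14 - 8) = -3964*(-22) = 87208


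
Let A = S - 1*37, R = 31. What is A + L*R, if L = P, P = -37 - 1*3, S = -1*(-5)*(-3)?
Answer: -1292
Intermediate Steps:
S = -15 (S = 5*(-3) = -15)
P = -40 (P = -37 - 3 = -40)
L = -40
A = -52 (A = -15 - 1*37 = -15 - 37 = -52)
A + L*R = -52 - 40*31 = -52 - 1240 = -1292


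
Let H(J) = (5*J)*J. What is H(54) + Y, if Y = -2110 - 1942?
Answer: 10528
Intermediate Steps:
Y = -4052
H(J) = 5*J**2
H(54) + Y = 5*54**2 - 4052 = 5*2916 - 4052 = 14580 - 4052 = 10528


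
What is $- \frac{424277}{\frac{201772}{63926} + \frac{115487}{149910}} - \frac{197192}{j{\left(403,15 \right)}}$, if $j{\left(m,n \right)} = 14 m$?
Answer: $- \frac{5736819339842966246}{53077485230861} \approx -1.0808 \cdot 10^{5}$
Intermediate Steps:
$- \frac{424277}{\frac{201772}{63926} + \frac{115487}{149910}} - \frac{197192}{j{\left(403,15 \right)}} = - \frac{424277}{\frac{201772}{63926} + \frac{115487}{149910}} - \frac{197192}{14 \cdot 403} = - \frac{424277}{201772 \cdot \frac{1}{63926} + 115487 \cdot \frac{1}{149910}} - \frac{197192}{5642} = - \frac{424277}{\frac{100886}{31963} + \frac{115487}{149910}} - \frac{98596}{2821} = - \frac{424277}{\frac{18815131241}{4791573330}} - \frac{98596}{2821} = \left(-424277\right) \frac{4791573330}{18815131241} - \frac{98596}{2821} = - \frac{2032954357732410}{18815131241} - \frac{98596}{2821} = - \frac{5736819339842966246}{53077485230861}$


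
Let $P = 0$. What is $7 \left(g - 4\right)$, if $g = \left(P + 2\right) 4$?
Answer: $28$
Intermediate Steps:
$g = 8$ ($g = \left(0 + 2\right) 4 = 2 \cdot 4 = 8$)
$7 \left(g - 4\right) = 7 \left(8 - 4\right) = 7 \cdot 4 = 28$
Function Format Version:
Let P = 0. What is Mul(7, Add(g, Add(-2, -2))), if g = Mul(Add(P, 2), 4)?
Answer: 28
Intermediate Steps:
g = 8 (g = Mul(Add(0, 2), 4) = Mul(2, 4) = 8)
Mul(7, Add(g, Add(-2, -2))) = Mul(7, Add(8, Add(-2, -2))) = Mul(7, Add(8, -4)) = Mul(7, 4) = 28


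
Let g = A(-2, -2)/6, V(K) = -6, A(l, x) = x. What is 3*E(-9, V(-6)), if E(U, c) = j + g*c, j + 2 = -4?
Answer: -12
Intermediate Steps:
j = -6 (j = -2 - 4 = -6)
g = -1/3 (g = -2/6 = -2*1/6 = -1/3 ≈ -0.33333)
E(U, c) = -6 - c/3
3*E(-9, V(-6)) = 3*(-6 - 1/3*(-6)) = 3*(-6 + 2) = 3*(-4) = -12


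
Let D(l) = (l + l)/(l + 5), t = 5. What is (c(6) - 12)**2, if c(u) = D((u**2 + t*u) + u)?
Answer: 608400/5929 ≈ 102.61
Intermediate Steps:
D(l) = 2*l/(5 + l) (D(l) = (2*l)/(5 + l) = 2*l/(5 + l))
c(u) = 2*(u**2 + 6*u)/(5 + u**2 + 6*u) (c(u) = 2*((u**2 + 5*u) + u)/(5 + ((u**2 + 5*u) + u)) = 2*(u**2 + 6*u)/(5 + (u**2 + 6*u)) = 2*(u**2 + 6*u)/(5 + u**2 + 6*u))
(c(6) - 12)**2 = (2*6*(6 + 6)/(5 + 6*(6 + 6)) - 12)**2 = (2*6*12/(5 + 6*12) - 12)**2 = (2*6*12/(5 + 72) - 12)**2 = (2*6*12/77 - 12)**2 = (2*6*(1/77)*12 - 12)**2 = (144/77 - 12)**2 = (-780/77)**2 = 608400/5929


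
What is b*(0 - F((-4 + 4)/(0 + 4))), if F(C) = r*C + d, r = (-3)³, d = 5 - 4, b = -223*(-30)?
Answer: -6690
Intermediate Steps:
b = 6690
d = 1
r = -27
F(C) = 1 - 27*C (F(C) = -27*C + 1 = 1 - 27*C)
b*(0 - F((-4 + 4)/(0 + 4))) = 6690*(0 - (1 - 27*(-4 + 4)/(0 + 4))) = 6690*(0 - (1 - 0/4)) = 6690*(0 - (1 - 27*0)) = 6690*(0 - (1 + 0)) = 6690*(0 - 1*1) = 6690*(0 - 1) = 6690*(-1) = -6690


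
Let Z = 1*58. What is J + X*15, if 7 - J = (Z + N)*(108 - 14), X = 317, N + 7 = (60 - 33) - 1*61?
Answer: 3164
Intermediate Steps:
N = -41 (N = -7 + ((60 - 33) - 1*61) = -7 + (27 - 61) = -7 - 34 = -41)
Z = 58
J = -1591 (J = 7 - (58 - 41)*(108 - 14) = 7 - 17*94 = 7 - 1*1598 = 7 - 1598 = -1591)
J + X*15 = -1591 + 317*15 = -1591 + 4755 = 3164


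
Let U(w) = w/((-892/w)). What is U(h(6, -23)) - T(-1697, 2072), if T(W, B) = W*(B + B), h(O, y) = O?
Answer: 1568218055/223 ≈ 7.0324e+6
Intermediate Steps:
U(w) = -w**2/892 (U(w) = w*(-w/892) = -w**2/892)
T(W, B) = 2*B*W (T(W, B) = W*(2*B) = 2*B*W)
U(h(6, -23)) - T(-1697, 2072) = -1/892*6**2 - 2*2072*(-1697) = -1/892*36 - 1*(-7032368) = -9/223 + 7032368 = 1568218055/223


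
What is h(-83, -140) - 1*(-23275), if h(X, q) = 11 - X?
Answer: 23369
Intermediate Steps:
h(-83, -140) - 1*(-23275) = (11 - 1*(-83)) - 1*(-23275) = (11 + 83) + 23275 = 94 + 23275 = 23369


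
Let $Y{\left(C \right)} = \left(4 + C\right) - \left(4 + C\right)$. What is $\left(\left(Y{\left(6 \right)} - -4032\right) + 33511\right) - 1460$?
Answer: $36083$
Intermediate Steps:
$Y{\left(C \right)} = 0$
$\left(\left(Y{\left(6 \right)} - -4032\right) + 33511\right) - 1460 = \left(\left(0 - -4032\right) + 33511\right) - 1460 = \left(\left(0 + 4032\right) + 33511\right) - 1460 = \left(4032 + 33511\right) - 1460 = 37543 - 1460 = 36083$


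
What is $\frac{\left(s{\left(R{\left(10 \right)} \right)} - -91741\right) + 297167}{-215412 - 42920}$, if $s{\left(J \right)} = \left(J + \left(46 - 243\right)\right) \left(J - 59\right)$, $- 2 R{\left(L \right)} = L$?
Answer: $- \frac{100459}{64583} \approx -1.5555$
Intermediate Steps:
$R{\left(L \right)} = - \frac{L}{2}$
$s{\left(J \right)} = \left(-197 + J\right) \left(-59 + J\right)$ ($s{\left(J \right)} = \left(J + \left(46 - 243\right)\right) \left(-59 + J\right) = \left(J - 197\right) \left(-59 + J\right) = \left(-197 + J\right) \left(-59 + J\right)$)
$\frac{\left(s{\left(R{\left(10 \right)} \right)} - -91741\right) + 297167}{-215412 - 42920} = \frac{\left(\left(11623 + \left(\left(- \frac{1}{2}\right) 10\right)^{2} - 256 \left(\left(- \frac{1}{2}\right) 10\right)\right) - -91741\right) + 297167}{-215412 - 42920} = \frac{\left(\left(11623 + \left(-5\right)^{2} - -1280\right) + 91741\right) + 297167}{-258332} = \left(\left(\left(11623 + 25 + 1280\right) + 91741\right) + 297167\right) \left(- \frac{1}{258332}\right) = \left(\left(12928 + 91741\right) + 297167\right) \left(- \frac{1}{258332}\right) = \left(104669 + 297167\right) \left(- \frac{1}{258332}\right) = 401836 \left(- \frac{1}{258332}\right) = - \frac{100459}{64583}$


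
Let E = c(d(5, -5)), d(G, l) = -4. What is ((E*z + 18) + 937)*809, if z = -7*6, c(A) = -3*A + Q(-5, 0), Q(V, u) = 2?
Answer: 296903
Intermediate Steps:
c(A) = 2 - 3*A (c(A) = -3*A + 2 = 2 - 3*A)
E = 14 (E = 2 - 3*(-4) = 2 + 12 = 14)
z = -42
((E*z + 18) + 937)*809 = ((14*(-42) + 18) + 937)*809 = ((-588 + 18) + 937)*809 = (-570 + 937)*809 = 367*809 = 296903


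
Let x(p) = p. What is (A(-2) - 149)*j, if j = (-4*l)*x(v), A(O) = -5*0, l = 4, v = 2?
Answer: 4768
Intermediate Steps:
A(O) = 0
j = -32 (j = -4*4*2 = -16*2 = -32)
(A(-2) - 149)*j = (0 - 149)*(-32) = -149*(-32) = 4768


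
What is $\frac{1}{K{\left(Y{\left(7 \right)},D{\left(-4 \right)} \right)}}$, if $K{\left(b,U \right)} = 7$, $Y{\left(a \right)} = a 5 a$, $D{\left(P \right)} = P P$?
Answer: $\frac{1}{7} \approx 0.14286$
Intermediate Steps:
$D{\left(P \right)} = P^{2}$
$Y{\left(a \right)} = 5 a^{2}$ ($Y{\left(a \right)} = 5 a a = 5 a^{2}$)
$\frac{1}{K{\left(Y{\left(7 \right)},D{\left(-4 \right)} \right)}} = \frac{1}{7}$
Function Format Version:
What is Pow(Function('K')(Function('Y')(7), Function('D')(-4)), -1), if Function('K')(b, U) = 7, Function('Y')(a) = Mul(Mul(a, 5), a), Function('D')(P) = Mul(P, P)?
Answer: Rational(1, 7) ≈ 0.14286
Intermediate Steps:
Function('D')(P) = Pow(P, 2)
Function('Y')(a) = Mul(5, Pow(a, 2)) (Function('Y')(a) = Mul(Mul(5, a), a) = Mul(5, Pow(a, 2)))
Pow(Function('K')(Function('Y')(7), Function('D')(-4)), -1) = Pow(7, -1) = Rational(1, 7)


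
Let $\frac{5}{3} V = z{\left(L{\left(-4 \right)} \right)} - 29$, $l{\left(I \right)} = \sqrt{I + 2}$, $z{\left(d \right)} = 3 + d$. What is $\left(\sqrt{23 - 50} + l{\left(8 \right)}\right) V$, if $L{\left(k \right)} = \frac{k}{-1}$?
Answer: $- \frac{66 \sqrt{10}}{5} - \frac{198 i \sqrt{3}}{5} \approx -41.742 - 68.589 i$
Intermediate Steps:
$L{\left(k \right)} = - k$ ($L{\left(k \right)} = k \left(-1\right) = - k$)
$l{\left(I \right)} = \sqrt{2 + I}$
$V = - \frac{66}{5}$ ($V = \frac{3 \left(\left(3 - -4\right) - 29\right)}{5} = \frac{3 \left(\left(3 + 4\right) - 29\right)}{5} = \frac{3 \left(7 - 29\right)}{5} = \frac{3}{5} \left(-22\right) = - \frac{66}{5} \approx -13.2$)
$\left(\sqrt{23 - 50} + l{\left(8 \right)}\right) V = \left(\sqrt{23 - 50} + \sqrt{2 + 8}\right) \left(- \frac{66}{5}\right) = \left(\sqrt{-27} + \sqrt{10}\right) \left(- \frac{66}{5}\right) = \left(3 i \sqrt{3} + \sqrt{10}\right) \left(- \frac{66}{5}\right) = \left(\sqrt{10} + 3 i \sqrt{3}\right) \left(- \frac{66}{5}\right) = - \frac{66 \sqrt{10}}{5} - \frac{198 i \sqrt{3}}{5}$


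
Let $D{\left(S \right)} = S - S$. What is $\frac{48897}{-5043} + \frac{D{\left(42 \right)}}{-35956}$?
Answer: $- \frac{16299}{1681} \approx -9.696$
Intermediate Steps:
$D{\left(S \right)} = 0$
$\frac{48897}{-5043} + \frac{D{\left(42 \right)}}{-35956} = \frac{48897}{-5043} + \frac{0}{-35956} = 48897 \left(- \frac{1}{5043}\right) + 0 \left(- \frac{1}{35956}\right) = - \frac{16299}{1681} + 0 = - \frac{16299}{1681}$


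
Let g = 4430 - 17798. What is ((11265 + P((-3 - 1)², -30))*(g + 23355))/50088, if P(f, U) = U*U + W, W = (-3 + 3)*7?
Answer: 40497285/16696 ≈ 2425.6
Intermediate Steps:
W = 0 (W = 0*7 = 0)
g = -13368
P(f, U) = U² (P(f, U) = U*U + 0 = U² + 0 = U²)
((11265 + P((-3 - 1)², -30))*(g + 23355))/50088 = ((11265 + (-30)²)*(-13368 + 23355))/50088 = ((11265 + 900)*9987)*(1/50088) = (12165*9987)*(1/50088) = 121491855*(1/50088) = 40497285/16696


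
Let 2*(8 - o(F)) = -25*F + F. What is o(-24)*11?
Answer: -3080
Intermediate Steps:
o(F) = 8 + 12*F (o(F) = 8 - (-25*F + F)/2 = 8 - (-12)*F = 8 + 12*F)
o(-24)*11 = (8 + 12*(-24))*11 = (8 - 288)*11 = -280*11 = -3080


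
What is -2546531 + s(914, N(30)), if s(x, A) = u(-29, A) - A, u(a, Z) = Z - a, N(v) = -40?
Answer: -2546502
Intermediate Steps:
s(x, A) = 29 (s(x, A) = (A - 1*(-29)) - A = (A + 29) - A = (29 + A) - A = 29)
-2546531 + s(914, N(30)) = -2546531 + 29 = -2546502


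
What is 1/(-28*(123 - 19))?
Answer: -1/2912 ≈ -0.00034341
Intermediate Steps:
1/(-28*(123 - 19)) = 1/(-28*104) = 1/(-2912) = -1/2912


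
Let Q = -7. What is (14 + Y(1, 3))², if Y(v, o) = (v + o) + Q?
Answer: 121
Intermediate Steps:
Y(v, o) = -7 + o + v (Y(v, o) = (v + o) - 7 = (o + v) - 7 = -7 + o + v)
(14 + Y(1, 3))² = (14 + (-7 + 3 + 1))² = (14 - 3)² = 11² = 121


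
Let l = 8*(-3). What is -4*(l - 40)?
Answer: 256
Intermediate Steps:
l = -24
-4*(l - 40) = -4*(-24 - 40) = -4*(-64) = 256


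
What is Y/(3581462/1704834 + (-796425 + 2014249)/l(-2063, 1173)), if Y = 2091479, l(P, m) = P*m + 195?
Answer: 59914971445148001/45763126153 ≈ 1.3092e+6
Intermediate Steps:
l(P, m) = 195 + P*m
Y/(3581462/1704834 + (-796425 + 2014249)/l(-2063, 1173)) = 2091479/(3581462/1704834 + (-796425 + 2014249)/(195 - 2063*1173)) = 2091479/(3581462*(1/1704834) + 1217824/(195 - 2419899)) = 2091479/(1790731/852417 + 1217824/(-2419704)) = 2091479/(1790731/852417 + 1217824*(-1/2419704)) = 2091479/(1790731/852417 - 152228/302463) = 2091479/(45763126153/28647178119) = 2091479*(28647178119/45763126153) = 59914971445148001/45763126153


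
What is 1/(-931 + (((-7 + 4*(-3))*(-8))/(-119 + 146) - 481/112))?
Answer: -3024/2811307 ≈ -0.0010757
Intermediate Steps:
1/(-931 + (((-7 + 4*(-3))*(-8))/(-119 + 146) - 481/112)) = 1/(-931 + (((-7 - 12)*(-8))/27 - 481*1/112)) = 1/(-931 + (-19*(-8)*(1/27) - 481/112)) = 1/(-931 + (152*(1/27) - 481/112)) = 1/(-931 + (152/27 - 481/112)) = 1/(-931 + 4037/3024) = 1/(-2811307/3024) = -3024/2811307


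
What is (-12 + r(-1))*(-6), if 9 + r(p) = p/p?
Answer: 120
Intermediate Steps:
r(p) = -8 (r(p) = -9 + p/p = -9 + 1 = -8)
(-12 + r(-1))*(-6) = (-12 - 8)*(-6) = -20*(-6) = 120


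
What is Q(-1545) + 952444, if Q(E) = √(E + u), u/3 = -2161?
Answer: 952444 + 6*I*√223 ≈ 9.5244e+5 + 89.599*I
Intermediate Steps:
u = -6483 (u = 3*(-2161) = -6483)
Q(E) = √(-6483 + E) (Q(E) = √(E - 6483) = √(-6483 + E))
Q(-1545) + 952444 = √(-6483 - 1545) + 952444 = √(-8028) + 952444 = 6*I*√223 + 952444 = 952444 + 6*I*√223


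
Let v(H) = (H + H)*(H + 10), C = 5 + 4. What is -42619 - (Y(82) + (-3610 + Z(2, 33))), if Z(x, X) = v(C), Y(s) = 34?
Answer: -39385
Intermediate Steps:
C = 9
v(H) = 2*H*(10 + H) (v(H) = (2*H)*(10 + H) = 2*H*(10 + H))
Z(x, X) = 342 (Z(x, X) = 2*9*(10 + 9) = 2*9*19 = 342)
-42619 - (Y(82) + (-3610 + Z(2, 33))) = -42619 - (34 + (-3610 + 342)) = -42619 - (34 - 3268) = -42619 - 1*(-3234) = -42619 + 3234 = -39385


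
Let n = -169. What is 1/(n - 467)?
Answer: -1/636 ≈ -0.0015723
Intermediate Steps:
1/(n - 467) = 1/(-169 - 467) = 1/(-636) = -1/636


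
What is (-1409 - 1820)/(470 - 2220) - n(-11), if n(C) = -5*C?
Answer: -93021/1750 ≈ -53.155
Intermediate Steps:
(-1409 - 1820)/(470 - 2220) - n(-11) = (-1409 - 1820)/(470 - 2220) - (-5)*(-11) = -3229/(-1750) - 1*55 = -3229*(-1/1750) - 55 = 3229/1750 - 55 = -93021/1750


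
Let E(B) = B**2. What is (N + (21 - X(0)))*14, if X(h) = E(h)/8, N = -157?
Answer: -1904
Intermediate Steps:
X(h) = h**2/8
(N + (21 - X(0)))*14 = (-157 + (21 - 0**2/8))*14 = (-157 + (21 - 0/8))*14 = (-157 + (21 - 1*0))*14 = (-157 + (21 + 0))*14 = (-157 + 21)*14 = -136*14 = -1904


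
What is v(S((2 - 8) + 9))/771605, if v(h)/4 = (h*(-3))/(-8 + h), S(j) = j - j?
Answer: 0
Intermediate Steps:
S(j) = 0
v(h) = -12*h/(-8 + h) (v(h) = 4*((h*(-3))/(-8 + h)) = 4*((-3*h)/(-8 + h)) = 4*(-3*h/(-8 + h)) = -12*h/(-8 + h))
v(S((2 - 8) + 9))/771605 = -12*0/(-8 + 0)/771605 = -12*0/(-8)*(1/771605) = -12*0*(-⅛)*(1/771605) = 0*(1/771605) = 0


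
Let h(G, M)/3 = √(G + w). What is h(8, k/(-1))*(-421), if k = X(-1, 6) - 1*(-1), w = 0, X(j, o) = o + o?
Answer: -2526*√2 ≈ -3572.3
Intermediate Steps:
X(j, o) = 2*o
k = 13 (k = 2*6 - 1*(-1) = 12 + 1 = 13)
h(G, M) = 3*√G (h(G, M) = 3*√(G + 0) = 3*√G)
h(8, k/(-1))*(-421) = (3*√8)*(-421) = (3*(2*√2))*(-421) = (6*√2)*(-421) = -2526*√2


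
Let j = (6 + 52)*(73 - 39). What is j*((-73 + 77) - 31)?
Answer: -53244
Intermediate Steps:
j = 1972 (j = 58*34 = 1972)
j*((-73 + 77) - 31) = 1972*((-73 + 77) - 31) = 1972*(4 - 31) = 1972*(-27) = -53244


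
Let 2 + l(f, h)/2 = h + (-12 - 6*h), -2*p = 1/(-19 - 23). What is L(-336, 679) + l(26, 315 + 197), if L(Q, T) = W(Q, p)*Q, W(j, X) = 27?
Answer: -14220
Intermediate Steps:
p = 1/84 (p = -1/(2*(-19 - 23)) = -½/(-42) = -½*(-1/42) = 1/84 ≈ 0.011905)
L(Q, T) = 27*Q
l(f, h) = -28 - 10*h (l(f, h) = -4 + 2*(h + (-12 - 6*h)) = -4 + 2*(-12 - 5*h) = -4 + (-24 - 10*h) = -28 - 10*h)
L(-336, 679) + l(26, 315 + 197) = 27*(-336) + (-28 - 10*(315 + 197)) = -9072 + (-28 - 10*512) = -9072 + (-28 - 5120) = -9072 - 5148 = -14220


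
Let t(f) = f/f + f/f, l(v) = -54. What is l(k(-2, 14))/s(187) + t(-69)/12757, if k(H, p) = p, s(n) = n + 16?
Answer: -688472/2589671 ≈ -0.26585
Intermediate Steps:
s(n) = 16 + n
t(f) = 2 (t(f) = 1 + 1 = 2)
l(k(-2, 14))/s(187) + t(-69)/12757 = -54/(16 + 187) + 2/12757 = -54/203 + 2*(1/12757) = -54*1/203 + 2/12757 = -54/203 + 2/12757 = -688472/2589671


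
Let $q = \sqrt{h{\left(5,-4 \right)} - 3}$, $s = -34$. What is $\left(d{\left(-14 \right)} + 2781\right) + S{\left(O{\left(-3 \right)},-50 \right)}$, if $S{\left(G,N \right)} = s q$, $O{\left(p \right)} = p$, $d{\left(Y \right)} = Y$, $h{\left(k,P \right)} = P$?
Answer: $2767 - 34 i \sqrt{7} \approx 2767.0 - 89.956 i$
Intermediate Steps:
$q = i \sqrt{7}$ ($q = \sqrt{-4 - 3} = \sqrt{-7} = i \sqrt{7} \approx 2.6458 i$)
$S{\left(G,N \right)} = - 34 i \sqrt{7}$
$\left(d{\left(-14 \right)} + 2781\right) + S{\left(O{\left(-3 \right)},-50 \right)} = \left(-14 + 2781\right) - 34 i \sqrt{7} = 2767 - 34 i \sqrt{7}$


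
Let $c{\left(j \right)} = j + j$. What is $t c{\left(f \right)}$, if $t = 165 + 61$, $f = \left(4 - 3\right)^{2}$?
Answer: $452$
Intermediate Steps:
$f = 1$ ($f = 1^{2} = 1$)
$c{\left(j \right)} = 2 j$
$t = 226$
$t c{\left(f \right)} = 226 \cdot 2 \cdot 1 = 226 \cdot 2 = 452$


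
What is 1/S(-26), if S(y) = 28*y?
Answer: -1/728 ≈ -0.0013736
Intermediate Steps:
1/S(-26) = 1/(28*(-26)) = 1/(-728) = -1/728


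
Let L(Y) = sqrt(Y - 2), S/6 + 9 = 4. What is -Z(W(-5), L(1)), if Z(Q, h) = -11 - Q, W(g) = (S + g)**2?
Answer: 1236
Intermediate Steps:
S = -30 (S = -54 + 6*4 = -54 + 24 = -30)
W(g) = (-30 + g)**2
L(Y) = sqrt(-2 + Y)
-Z(W(-5), L(1)) = -(-11 - (-30 - 5)**2) = -(-11 - 1*(-35)**2) = -(-11 - 1*1225) = -(-11 - 1225) = -1*(-1236) = 1236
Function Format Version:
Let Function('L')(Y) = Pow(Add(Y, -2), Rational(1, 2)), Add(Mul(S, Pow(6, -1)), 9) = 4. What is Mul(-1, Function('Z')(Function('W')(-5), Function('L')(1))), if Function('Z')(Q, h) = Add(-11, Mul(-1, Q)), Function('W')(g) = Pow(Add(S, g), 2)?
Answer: 1236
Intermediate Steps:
S = -30 (S = Add(-54, Mul(6, 4)) = Add(-54, 24) = -30)
Function('W')(g) = Pow(Add(-30, g), 2)
Function('L')(Y) = Pow(Add(-2, Y), Rational(1, 2))
Mul(-1, Function('Z')(Function('W')(-5), Function('L')(1))) = Mul(-1, Add(-11, Mul(-1, Pow(Add(-30, -5), 2)))) = Mul(-1, Add(-11, Mul(-1, Pow(-35, 2)))) = Mul(-1, Add(-11, Mul(-1, 1225))) = Mul(-1, Add(-11, -1225)) = Mul(-1, -1236) = 1236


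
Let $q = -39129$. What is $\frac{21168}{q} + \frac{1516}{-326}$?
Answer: $- \frac{11036722}{2126009} \approx -5.1913$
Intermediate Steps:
$\frac{21168}{q} + \frac{1516}{-326} = \frac{21168}{-39129} + \frac{1516}{-326} = 21168 \left(- \frac{1}{39129}\right) + 1516 \left(- \frac{1}{326}\right) = - \frac{7056}{13043} - \frac{758}{163} = - \frac{11036722}{2126009}$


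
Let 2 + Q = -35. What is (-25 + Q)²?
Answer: 3844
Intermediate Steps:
Q = -37 (Q = -2 - 35 = -37)
(-25 + Q)² = (-25 - 37)² = (-62)² = 3844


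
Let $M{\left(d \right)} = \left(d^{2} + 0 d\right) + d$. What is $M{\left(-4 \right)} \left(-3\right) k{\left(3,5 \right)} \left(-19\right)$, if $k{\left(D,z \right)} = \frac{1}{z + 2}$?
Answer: $\frac{684}{7} \approx 97.714$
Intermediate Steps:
$k{\left(D,z \right)} = \frac{1}{2 + z}$
$M{\left(d \right)} = d + d^{2}$ ($M{\left(d \right)} = \left(d^{2} + 0\right) + d = d^{2} + d = d + d^{2}$)
$M{\left(-4 \right)} \left(-3\right) k{\left(3,5 \right)} \left(-19\right) = \frac{- 4 \left(1 - 4\right) \left(-3\right)}{2 + 5} \left(-19\right) = \frac{\left(-4\right) \left(-3\right) \left(-3\right)}{7} \left(-19\right) = 12 \left(-3\right) \frac{1}{7} \left(-19\right) = \left(-36\right) \frac{1}{7} \left(-19\right) = \left(- \frac{36}{7}\right) \left(-19\right) = \frac{684}{7}$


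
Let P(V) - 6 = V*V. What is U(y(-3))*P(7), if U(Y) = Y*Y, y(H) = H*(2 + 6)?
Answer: 31680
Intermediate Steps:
P(V) = 6 + V² (P(V) = 6 + V*V = 6 + V²)
y(H) = 8*H (y(H) = H*8 = 8*H)
U(Y) = Y²
U(y(-3))*P(7) = (8*(-3))²*(6 + 7²) = (-24)²*(6 + 49) = 576*55 = 31680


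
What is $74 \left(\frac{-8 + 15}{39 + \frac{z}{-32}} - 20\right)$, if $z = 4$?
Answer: $- \frac{456136}{311} \approx -1466.7$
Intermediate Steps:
$74 \left(\frac{-8 + 15}{39 + \frac{z}{-32}} - 20\right) = 74 \left(\frac{-8 + 15}{39 + \frac{4}{-32}} - 20\right) = 74 \left(\frac{7}{39 + 4 \left(- \frac{1}{32}\right)} - 20\right) = 74 \left(\frac{7}{39 - \frac{1}{8}} - 20\right) = 74 \left(\frac{7}{\frac{311}{8}} - 20\right) = 74 \left(7 \cdot \frac{8}{311} - 20\right) = 74 \left(\frac{56}{311} - 20\right) = 74 \left(- \frac{6164}{311}\right) = - \frac{456136}{311}$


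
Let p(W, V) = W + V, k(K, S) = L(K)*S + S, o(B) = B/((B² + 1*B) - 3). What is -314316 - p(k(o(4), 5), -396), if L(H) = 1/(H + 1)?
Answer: -6592510/21 ≈ -3.1393e+5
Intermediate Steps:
L(H) = 1/(1 + H)
o(B) = B/(-3 + B + B²) (o(B) = B/((B² + B) - 3) = B/((B + B²) - 3) = B/(-3 + B + B²))
k(K, S) = S + S/(1 + K) (k(K, S) = S/(1 + K) + S = S + S/(1 + K))
p(W, V) = V + W
-314316 - p(k(o(4), 5), -396) = -314316 - (-396 + 5*(2 + 4/(-3 + 4 + 4²))/(1 + 4/(-3 + 4 + 4²))) = -314316 - (-396 + 5*(2 + 4/(-3 + 4 + 16))/(1 + 4/(-3 + 4 + 16))) = -314316 - (-396 + 5*(2 + 4/17)/(1 + 4/17)) = -314316 - (-396 + 5*(38/17)/(21/17)) = -314316 - (-396 + 5*(17/21)*(38/17)) = -314316 - (-396 + 190/21) = -314316 - 1*(-8126/21) = -314316 + 8126/21 = -6592510/21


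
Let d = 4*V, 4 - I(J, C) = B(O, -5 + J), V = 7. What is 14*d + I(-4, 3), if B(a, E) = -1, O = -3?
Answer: 397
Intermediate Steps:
I(J, C) = 5 (I(J, C) = 4 - 1*(-1) = 4 + 1 = 5)
d = 28 (d = 4*7 = 28)
14*d + I(-4, 3) = 14*28 + 5 = 392 + 5 = 397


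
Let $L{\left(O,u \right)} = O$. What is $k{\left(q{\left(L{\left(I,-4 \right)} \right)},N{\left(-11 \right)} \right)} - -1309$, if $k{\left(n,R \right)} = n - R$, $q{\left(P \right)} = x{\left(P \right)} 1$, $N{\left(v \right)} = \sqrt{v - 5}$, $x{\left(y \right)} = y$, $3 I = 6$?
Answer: $1311 - 4 i \approx 1311.0 - 4.0 i$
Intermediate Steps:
$I = 2$ ($I = \frac{1}{3} \cdot 6 = 2$)
$N{\left(v \right)} = \sqrt{-5 + v}$
$q{\left(P \right)} = P$ ($q{\left(P \right)} = P 1 = P$)
$k{\left(q{\left(L{\left(I,-4 \right)} \right)},N{\left(-11 \right)} \right)} - -1309 = \left(2 - \sqrt{-5 - 11}\right) - -1309 = \left(2 - \sqrt{-16}\right) + 1309 = \left(2 - 4 i\right) + 1309 = 1311 - 4 i$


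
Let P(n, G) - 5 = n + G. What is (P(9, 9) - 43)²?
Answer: 400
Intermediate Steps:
P(n, G) = 5 + G + n (P(n, G) = 5 + (n + G) = 5 + (G + n) = 5 + G + n)
(P(9, 9) - 43)² = ((5 + 9 + 9) - 43)² = (23 - 43)² = (-20)² = 400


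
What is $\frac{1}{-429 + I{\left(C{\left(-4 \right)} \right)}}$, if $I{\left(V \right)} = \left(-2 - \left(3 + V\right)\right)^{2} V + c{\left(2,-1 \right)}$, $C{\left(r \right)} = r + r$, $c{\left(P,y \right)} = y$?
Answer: $- \frac{1}{502} \approx -0.001992$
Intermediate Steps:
$C{\left(r \right)} = 2 r$
$I{\left(V \right)} = -1 + V \left(-5 - V\right)^{2}$ ($I{\left(V \right)} = \left(-2 - \left(3 + V\right)\right)^{2} V - 1 = \left(-5 - V\right)^{2} V - 1 = V \left(-5 - V\right)^{2} - 1 = -1 + V \left(-5 - V\right)^{2}$)
$\frac{1}{-429 + I{\left(C{\left(-4 \right)} \right)}} = \frac{1}{-429 + \left(-1 + 2 \left(-4\right) \left(5 + 2 \left(-4\right)\right)^{2}\right)} = \frac{1}{-429 - \left(1 + 8 \left(5 - 8\right)^{2}\right)} = \frac{1}{-429 - \left(1 + 8 \left(-3\right)^{2}\right)} = \frac{1}{-429 - 73} = \frac{1}{-502} = - \frac{1}{502}$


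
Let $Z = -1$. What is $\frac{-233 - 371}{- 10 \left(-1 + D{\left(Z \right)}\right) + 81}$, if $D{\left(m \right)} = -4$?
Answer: $- \frac{604}{131} \approx -4.6107$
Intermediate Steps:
$\frac{-233 - 371}{- 10 \left(-1 + D{\left(Z \right)}\right) + 81} = \frac{-233 - 371}{- 10 \left(-1 - 4\right) + 81} = - \frac{604}{\left(-10\right) \left(-5\right) + 81} = - \frac{604}{50 + 81} = - \frac{604}{131}$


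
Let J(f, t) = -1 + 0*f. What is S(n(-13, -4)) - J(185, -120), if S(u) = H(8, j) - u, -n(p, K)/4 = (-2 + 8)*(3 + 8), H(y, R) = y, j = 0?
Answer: 273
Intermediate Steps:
n(p, K) = -264 (n(p, K) = -4*(-2 + 8)*(3 + 8) = -24*11 = -4*66 = -264)
J(f, t) = -1 (J(f, t) = -1 + 0 = -1)
S(u) = 8 - u
S(n(-13, -4)) - J(185, -120) = (8 - 1*(-264)) - 1*(-1) = (8 + 264) + 1 = 272 + 1 = 273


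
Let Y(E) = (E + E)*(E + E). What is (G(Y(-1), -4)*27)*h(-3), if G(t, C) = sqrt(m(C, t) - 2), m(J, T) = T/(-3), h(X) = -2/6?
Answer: -3*I*sqrt(30) ≈ -16.432*I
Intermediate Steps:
Y(E) = 4*E**2 (Y(E) = (2*E)*(2*E) = 4*E**2)
h(X) = -1/3 (h(X) = -2*1/6 = -1/3)
m(J, T) = -T/3 (m(J, T) = T*(-1/3) = -T/3)
G(t, C) = sqrt(-2 - t/3) (G(t, C) = sqrt(-t/3 - 2) = sqrt(-2 - t/3))
(G(Y(-1), -4)*27)*h(-3) = ((sqrt(-18 - 12*(-1)**2)/3)*27)*(-1/3) = ((sqrt(-18 - 12)/3)*27)*(-1/3) = ((sqrt(-30)/3)*27)*(-1/3) = (((I*sqrt(30))/3)*27)*(-1/3) = ((I*sqrt(30)/3)*27)*(-1/3) = (9*I*sqrt(30))*(-1/3) = -3*I*sqrt(30)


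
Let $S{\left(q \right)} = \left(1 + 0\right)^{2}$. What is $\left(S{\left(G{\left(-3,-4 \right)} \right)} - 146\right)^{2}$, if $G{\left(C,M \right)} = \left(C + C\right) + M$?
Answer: $21025$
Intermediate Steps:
$G{\left(C,M \right)} = M + 2 C$ ($G{\left(C,M \right)} = 2 C + M = M + 2 C$)
$S{\left(q \right)} = 1$ ($S{\left(q \right)} = 1^{2} = 1$)
$\left(S{\left(G{\left(-3,-4 \right)} \right)} - 146\right)^{2} = \left(1 - 146\right)^{2} = \left(-145\right)^{2} = 21025$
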